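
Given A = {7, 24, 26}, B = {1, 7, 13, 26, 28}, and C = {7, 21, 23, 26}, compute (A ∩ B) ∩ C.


A ∩ B = {7, 26}
(A ∩ B) ∩ C = {7, 26}

A ∩ B ∩ C = {7, 26}


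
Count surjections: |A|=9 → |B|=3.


n = |A| = 9, k = |B| = 3. Surjections via inclusion-exclusion:
S(n,k) = Σ(-1)^i × C(k,i) × (k-i)^n, i=0 to k
i=0: (-1)^0×C(3,0)×3^9 = 19683
i=1: (-1)^1×C(3,1)×2^9 = -1536
i=2: (-1)^2×C(3,2)×1^9 = 3
i=3: (-1)^3×C(3,3)×0^9 = 0
Total = 18150

Number of surjections = 18150


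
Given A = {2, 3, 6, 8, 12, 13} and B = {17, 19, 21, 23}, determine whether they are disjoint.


Disjoint means A ∩ B = ∅.
A ∩ B = ∅
A ∩ B = ∅, so A and B are disjoint.

Yes, A and B are disjoint


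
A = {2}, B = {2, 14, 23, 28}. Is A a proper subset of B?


A ⊂ B requires: A ⊆ B AND A ≠ B.
A ⊆ B? Yes
A = B? No
A ⊂ B: Yes (A is a proper subset of B)

Yes, A ⊂ B


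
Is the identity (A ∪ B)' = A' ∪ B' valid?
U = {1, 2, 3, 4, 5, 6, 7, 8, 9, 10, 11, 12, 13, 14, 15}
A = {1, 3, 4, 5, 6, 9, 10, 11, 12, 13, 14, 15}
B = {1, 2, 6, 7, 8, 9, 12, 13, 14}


LHS: A ∪ B = {1, 2, 3, 4, 5, 6, 7, 8, 9, 10, 11, 12, 13, 14, 15}
(A ∪ B)' = U \ (A ∪ B) = ∅
A' = {2, 7, 8}, B' = {3, 4, 5, 10, 11, 15}
Claimed RHS: A' ∪ B' = {2, 3, 4, 5, 7, 8, 10, 11, 15}
Identity is INVALID: LHS = ∅ but the RHS claimed here equals {2, 3, 4, 5, 7, 8, 10, 11, 15}. The correct form is (A ∪ B)' = A' ∩ B'.

Identity is invalid: (A ∪ B)' = ∅ but A' ∪ B' = {2, 3, 4, 5, 7, 8, 10, 11, 15}. The correct De Morgan law is (A ∪ B)' = A' ∩ B'.


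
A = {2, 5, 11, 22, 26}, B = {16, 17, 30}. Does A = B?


Two sets are equal iff they have exactly the same elements.
A = {2, 5, 11, 22, 26}
B = {16, 17, 30}
Differences: {2, 5, 11, 16, 17, 22, 26, 30}
A ≠ B

No, A ≠ B


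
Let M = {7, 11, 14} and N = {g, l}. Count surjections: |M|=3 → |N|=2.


n = |M| = 3, k = |N| = 2. Surjections via inclusion-exclusion:
S(n,k) = Σ(-1)^i × C(k,i) × (k-i)^n, i=0 to k
i=0: (-1)^0×C(2,0)×2^3 = 8
i=1: (-1)^1×C(2,1)×1^3 = -2
i=2: (-1)^2×C(2,2)×0^3 = 0
Total = 6

Number of surjections = 6


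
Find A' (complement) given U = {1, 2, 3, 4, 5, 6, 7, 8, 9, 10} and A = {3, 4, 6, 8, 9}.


Aᶜ = U \ A = elements in U but not in A
U = {1, 2, 3, 4, 5, 6, 7, 8, 9, 10}
A = {3, 4, 6, 8, 9}
Aᶜ = {1, 2, 5, 7, 10}

Aᶜ = {1, 2, 5, 7, 10}


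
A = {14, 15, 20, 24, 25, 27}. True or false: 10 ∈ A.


A = {14, 15, 20, 24, 25, 27}
Checking if 10 is in A
10 is not in A → False

10 ∉ A


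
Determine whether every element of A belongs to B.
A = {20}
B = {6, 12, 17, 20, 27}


A ⊆ B means every element of A is in B.
All elements of A are in B.
So A ⊆ B.

Yes, A ⊆ B


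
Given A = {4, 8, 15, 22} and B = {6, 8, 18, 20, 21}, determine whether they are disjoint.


Disjoint means A ∩ B = ∅.
A ∩ B = {8}
A ∩ B ≠ ∅, so A and B are NOT disjoint.

No, A and B are not disjoint (A ∩ B = {8})


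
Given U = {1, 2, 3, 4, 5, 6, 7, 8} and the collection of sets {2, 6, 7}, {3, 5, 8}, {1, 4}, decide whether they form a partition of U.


A partition requires: (1) non-empty parts, (2) pairwise disjoint, (3) union = U
Parts: {2, 6, 7}, {3, 5, 8}, {1, 4}
Union of parts: {1, 2, 3, 4, 5, 6, 7, 8}
U = {1, 2, 3, 4, 5, 6, 7, 8}
All non-empty? True
Pairwise disjoint? True
Covers U? True

Yes, valid partition


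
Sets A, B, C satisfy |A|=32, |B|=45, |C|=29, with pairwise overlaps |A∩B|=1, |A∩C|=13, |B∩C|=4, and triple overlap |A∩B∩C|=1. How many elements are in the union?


|A∪B∪C| = |A|+|B|+|C| - |A∩B|-|A∩C|-|B∩C| + |A∩B∩C|
= 32+45+29 - 1-13-4 + 1
= 106 - 18 + 1
= 89

|A ∪ B ∪ C| = 89


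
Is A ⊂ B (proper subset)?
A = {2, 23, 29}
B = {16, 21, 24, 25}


A ⊂ B requires: A ⊆ B AND A ≠ B.
A ⊆ B? No
A ⊄ B, so A is not a proper subset.

No, A is not a proper subset of B


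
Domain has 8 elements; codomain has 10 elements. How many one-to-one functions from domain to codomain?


An injection sends each of |A| = 8 inputs to a distinct output in B.
# injections = |B|·(|B|-1)·…·(|B|-|A|+1) = 10! / (10 - 8)!
= 10 × 9 × 8 × 7 × 6 × 5 × 4 × 3
= 1814400

Number of injections = 1814400


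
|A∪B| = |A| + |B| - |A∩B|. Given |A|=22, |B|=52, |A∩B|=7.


|A ∪ B| = |A| + |B| - |A ∩ B|
= 22 + 52 - 7
= 67

|A ∪ B| = 67


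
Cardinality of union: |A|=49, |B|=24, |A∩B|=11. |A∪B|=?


|A ∪ B| = |A| + |B| - |A ∩ B|
= 49 + 24 - 11
= 62

|A ∪ B| = 62


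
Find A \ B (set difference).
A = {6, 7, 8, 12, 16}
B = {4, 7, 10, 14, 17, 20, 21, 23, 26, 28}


A \ B = elements in A but not in B
A = {6, 7, 8, 12, 16}
B = {4, 7, 10, 14, 17, 20, 21, 23, 26, 28}
Remove from A any elements in B
A \ B = {6, 8, 12, 16}

A \ B = {6, 8, 12, 16}


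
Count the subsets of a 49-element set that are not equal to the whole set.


Total subsets = 2^n = 2^49 = 562949953421312
Proper subsets exclude the set itself: 2^n - 1
= 562949953421312 - 1
= 562949953421311

Number of proper subsets = 562949953421311


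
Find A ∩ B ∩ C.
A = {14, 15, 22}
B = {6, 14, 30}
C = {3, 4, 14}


A ∩ B = {14}
(A ∩ B) ∩ C = {14}

A ∩ B ∩ C = {14}


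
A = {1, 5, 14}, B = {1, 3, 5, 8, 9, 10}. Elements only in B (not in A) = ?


A = {1, 5, 14}
B = {1, 3, 5, 8, 9, 10}
Region: only in B (not in A)
Elements: {3, 8, 9, 10}

Elements only in B (not in A): {3, 8, 9, 10}


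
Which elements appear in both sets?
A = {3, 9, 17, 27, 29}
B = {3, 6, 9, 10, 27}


A ∩ B = elements in both A and B
A = {3, 9, 17, 27, 29}
B = {3, 6, 9, 10, 27}
A ∩ B = {3, 9, 27}

A ∩ B = {3, 9, 27}


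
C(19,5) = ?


C(n,k) = n! / (k!(n-k)!)
C(19,5) = 19! / (5!14!)
= 11628

C(19,5) = 11628


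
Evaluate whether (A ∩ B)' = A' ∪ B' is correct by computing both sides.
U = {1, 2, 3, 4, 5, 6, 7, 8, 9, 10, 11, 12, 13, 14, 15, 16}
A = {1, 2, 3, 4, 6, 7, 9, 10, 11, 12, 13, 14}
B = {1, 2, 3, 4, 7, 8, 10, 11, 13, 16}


LHS: A ∩ B = {1, 2, 3, 4, 7, 10, 11, 13}
(A ∩ B)' = U \ (A ∩ B) = {5, 6, 8, 9, 12, 14, 15, 16}
A' = {5, 8, 15, 16}, B' = {5, 6, 9, 12, 14, 15}
Claimed RHS: A' ∪ B' = {5, 6, 8, 9, 12, 14, 15, 16}
Identity is VALID: LHS = RHS = {5, 6, 8, 9, 12, 14, 15, 16} ✓

Identity is valid. (A ∩ B)' = A' ∪ B' = {5, 6, 8, 9, 12, 14, 15, 16}


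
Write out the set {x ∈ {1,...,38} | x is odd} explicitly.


Checking each candidate:
Condition: odd numbers in {1,...,38}
Result = {1, 3, 5, 7, 9, 11, 13, 15, 17, 19, 21, 23, 25, 27, 29, 31, 33, 35, 37}

{1, 3, 5, 7, 9, 11, 13, 15, 17, 19, 21, 23, 25, 27, 29, 31, 33, 35, 37}


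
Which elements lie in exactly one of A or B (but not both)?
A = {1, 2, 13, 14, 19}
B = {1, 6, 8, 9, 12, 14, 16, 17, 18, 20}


A △ B = (A \ B) ∪ (B \ A) = elements in exactly one of A or B
A \ B = {2, 13, 19}
B \ A = {6, 8, 9, 12, 16, 17, 18, 20}
A △ B = {2, 6, 8, 9, 12, 13, 16, 17, 18, 19, 20}

A △ B = {2, 6, 8, 9, 12, 13, 16, 17, 18, 19, 20}


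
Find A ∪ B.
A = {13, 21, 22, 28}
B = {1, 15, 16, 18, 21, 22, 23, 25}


A ∪ B = all elements in A or B (or both)
A = {13, 21, 22, 28}
B = {1, 15, 16, 18, 21, 22, 23, 25}
A ∪ B = {1, 13, 15, 16, 18, 21, 22, 23, 25, 28}

A ∪ B = {1, 13, 15, 16, 18, 21, 22, 23, 25, 28}


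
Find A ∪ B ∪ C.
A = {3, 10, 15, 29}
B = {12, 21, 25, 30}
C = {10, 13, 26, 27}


A ∪ B = {3, 10, 12, 15, 21, 25, 29, 30}
(A ∪ B) ∪ C = {3, 10, 12, 13, 15, 21, 25, 26, 27, 29, 30}

A ∪ B ∪ C = {3, 10, 12, 13, 15, 21, 25, 26, 27, 29, 30}


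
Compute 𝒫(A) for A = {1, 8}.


|A| = 2, so |P(A)| = 2^2 = 4
Enumerate subsets by cardinality (0 to 2):
∅, {1}, {8}, {1, 8}

P(A) has 4 subsets: ∅, {1}, {8}, {1, 8}


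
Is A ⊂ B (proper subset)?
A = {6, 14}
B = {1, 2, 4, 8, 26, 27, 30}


A ⊂ B requires: A ⊆ B AND A ≠ B.
A ⊆ B? No
A ⊄ B, so A is not a proper subset.

No, A is not a proper subset of B


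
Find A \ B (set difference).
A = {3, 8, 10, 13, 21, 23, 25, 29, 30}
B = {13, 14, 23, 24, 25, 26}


A \ B = elements in A but not in B
A = {3, 8, 10, 13, 21, 23, 25, 29, 30}
B = {13, 14, 23, 24, 25, 26}
Remove from A any elements in B
A \ B = {3, 8, 10, 21, 29, 30}

A \ B = {3, 8, 10, 21, 29, 30}


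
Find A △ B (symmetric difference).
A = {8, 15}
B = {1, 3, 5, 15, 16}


A △ B = (A \ B) ∪ (B \ A) = elements in exactly one of A or B
A \ B = {8}
B \ A = {1, 3, 5, 16}
A △ B = {1, 3, 5, 8, 16}

A △ B = {1, 3, 5, 8, 16}


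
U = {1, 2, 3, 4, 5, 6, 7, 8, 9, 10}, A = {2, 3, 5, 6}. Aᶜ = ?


Aᶜ = U \ A = elements in U but not in A
U = {1, 2, 3, 4, 5, 6, 7, 8, 9, 10}
A = {2, 3, 5, 6}
Aᶜ = {1, 4, 7, 8, 9, 10}

Aᶜ = {1, 4, 7, 8, 9, 10}


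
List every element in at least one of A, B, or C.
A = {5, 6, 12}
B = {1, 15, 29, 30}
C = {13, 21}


A ∪ B = {1, 5, 6, 12, 15, 29, 30}
(A ∪ B) ∪ C = {1, 5, 6, 12, 13, 15, 21, 29, 30}

A ∪ B ∪ C = {1, 5, 6, 12, 13, 15, 21, 29, 30}


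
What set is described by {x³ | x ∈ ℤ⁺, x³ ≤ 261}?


Checking each candidate:
Condition: positive perfect cubes ≤ 261
Result = {1, 8, 27, 64, 125, 216}

{1, 8, 27, 64, 125, 216}


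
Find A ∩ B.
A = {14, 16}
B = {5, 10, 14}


A ∩ B = elements in both A and B
A = {14, 16}
B = {5, 10, 14}
A ∩ B = {14}

A ∩ B = {14}


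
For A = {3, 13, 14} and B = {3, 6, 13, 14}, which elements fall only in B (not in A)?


A = {3, 13, 14}
B = {3, 6, 13, 14}
Region: only in B (not in A)
Elements: {6}

Elements only in B (not in A): {6}


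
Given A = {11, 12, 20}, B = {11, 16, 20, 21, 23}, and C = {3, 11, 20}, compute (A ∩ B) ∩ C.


A ∩ B = {11, 20}
(A ∩ B) ∩ C = {11, 20}

A ∩ B ∩ C = {11, 20}


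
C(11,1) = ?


C(n,k) = n! / (k!(n-k)!)
C(11,1) = 11! / (1!10!)
= 11

C(11,1) = 11


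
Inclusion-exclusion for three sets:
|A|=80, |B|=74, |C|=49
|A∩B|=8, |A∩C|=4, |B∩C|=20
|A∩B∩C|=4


|A∪B∪C| = |A|+|B|+|C| - |A∩B|-|A∩C|-|B∩C| + |A∩B∩C|
= 80+74+49 - 8-4-20 + 4
= 203 - 32 + 4
= 175

|A ∪ B ∪ C| = 175


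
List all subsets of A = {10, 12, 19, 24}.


|A| = 4, so |P(A)| = 2^4 = 16
Enumerate subsets by cardinality (0 to 4):
∅, {10}, {12}, {19}, {24}, {10, 12}, {10, 19}, {10, 24}, {12, 19}, {12, 24}, {19, 24}, {10, 12, 19}, {10, 12, 24}, {10, 19, 24}, {12, 19, 24}, {10, 12, 19, 24}

P(A) has 16 subsets: ∅, {10}, {12}, {19}, {24}, {10, 12}, {10, 19}, {10, 24}, {12, 19}, {12, 24}, {19, 24}, {10, 12, 19}, {10, 12, 24}, {10, 19, 24}, {12, 19, 24}, {10, 12, 19, 24}


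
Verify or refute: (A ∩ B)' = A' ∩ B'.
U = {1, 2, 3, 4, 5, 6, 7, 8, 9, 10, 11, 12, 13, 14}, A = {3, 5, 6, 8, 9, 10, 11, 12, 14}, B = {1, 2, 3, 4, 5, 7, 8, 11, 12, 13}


LHS: A ∩ B = {3, 5, 8, 11, 12}
(A ∩ B)' = U \ (A ∩ B) = {1, 2, 4, 6, 7, 9, 10, 13, 14}
A' = {1, 2, 4, 7, 13}, B' = {6, 9, 10, 14}
Claimed RHS: A' ∩ B' = ∅
Identity is INVALID: LHS = {1, 2, 4, 6, 7, 9, 10, 13, 14} but the RHS claimed here equals ∅. The correct form is (A ∩ B)' = A' ∪ B'.

Identity is invalid: (A ∩ B)' = {1, 2, 4, 6, 7, 9, 10, 13, 14} but A' ∩ B' = ∅. The correct De Morgan law is (A ∩ B)' = A' ∪ B'.


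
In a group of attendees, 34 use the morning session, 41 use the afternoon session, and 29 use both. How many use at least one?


|A ∪ B| = |A| + |B| - |A ∩ B|
= 34 + 41 - 29
= 46

|A ∪ B| = 46


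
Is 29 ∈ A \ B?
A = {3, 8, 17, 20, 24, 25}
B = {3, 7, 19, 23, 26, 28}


A = {3, 8, 17, 20, 24, 25}, B = {3, 7, 19, 23, 26, 28}
A \ B = elements in A but not in B
A \ B = {8, 17, 20, 24, 25}
Checking if 29 ∈ A \ B
29 is not in A \ B → False

29 ∉ A \ B


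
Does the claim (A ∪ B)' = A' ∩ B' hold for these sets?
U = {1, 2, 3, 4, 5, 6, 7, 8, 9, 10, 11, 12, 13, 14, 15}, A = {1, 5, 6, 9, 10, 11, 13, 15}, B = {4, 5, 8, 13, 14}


LHS: A ∪ B = {1, 4, 5, 6, 8, 9, 10, 11, 13, 14, 15}
(A ∪ B)' = U \ (A ∪ B) = {2, 3, 7, 12}
A' = {2, 3, 4, 7, 8, 12, 14}, B' = {1, 2, 3, 6, 7, 9, 10, 11, 12, 15}
Claimed RHS: A' ∩ B' = {2, 3, 7, 12}
Identity is VALID: LHS = RHS = {2, 3, 7, 12} ✓

Identity is valid. (A ∪ B)' = A' ∩ B' = {2, 3, 7, 12}


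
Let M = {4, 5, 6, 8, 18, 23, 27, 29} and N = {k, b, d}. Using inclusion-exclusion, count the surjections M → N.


n = |M| = 8, k = |N| = 3. Surjections via inclusion-exclusion:
S(n,k) = Σ(-1)^i × C(k,i) × (k-i)^n, i=0 to k
i=0: (-1)^0×C(3,0)×3^8 = 6561
i=1: (-1)^1×C(3,1)×2^8 = -768
i=2: (-1)^2×C(3,2)×1^8 = 3
i=3: (-1)^3×C(3,3)×0^8 = 0
Total = 5796

Number of surjections = 5796


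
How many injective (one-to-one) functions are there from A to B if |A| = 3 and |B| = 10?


An injection sends each of |A| = 3 inputs to a distinct output in B.
# injections = |B|·(|B|-1)·…·(|B|-|A|+1) = 10! / (10 - 3)!
= 10 × 9 × 8
= 720

Number of injections = 720


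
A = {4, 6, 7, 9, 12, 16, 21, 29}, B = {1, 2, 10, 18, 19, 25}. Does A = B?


Two sets are equal iff they have exactly the same elements.
A = {4, 6, 7, 9, 12, 16, 21, 29}
B = {1, 2, 10, 18, 19, 25}
Differences: {1, 2, 4, 6, 7, 9, 10, 12, 16, 18, 19, 21, 25, 29}
A ≠ B

No, A ≠ B


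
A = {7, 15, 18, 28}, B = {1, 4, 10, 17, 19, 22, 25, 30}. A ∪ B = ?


A ∪ B = all elements in A or B (or both)
A = {7, 15, 18, 28}
B = {1, 4, 10, 17, 19, 22, 25, 30}
A ∪ B = {1, 4, 7, 10, 15, 17, 18, 19, 22, 25, 28, 30}

A ∪ B = {1, 4, 7, 10, 15, 17, 18, 19, 22, 25, 28, 30}


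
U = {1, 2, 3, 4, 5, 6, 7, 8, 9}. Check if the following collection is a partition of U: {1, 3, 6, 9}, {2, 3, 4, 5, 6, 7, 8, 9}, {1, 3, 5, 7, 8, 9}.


A partition requires: (1) non-empty parts, (2) pairwise disjoint, (3) union = U
Parts: {1, 3, 6, 9}, {2, 3, 4, 5, 6, 7, 8, 9}, {1, 3, 5, 7, 8, 9}
Union of parts: {1, 2, 3, 4, 5, 6, 7, 8, 9}
U = {1, 2, 3, 4, 5, 6, 7, 8, 9}
All non-empty? True
Pairwise disjoint? False
Covers U? True

No, not a valid partition


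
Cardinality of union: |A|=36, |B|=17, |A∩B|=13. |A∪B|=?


|A ∪ B| = |A| + |B| - |A ∩ B|
= 36 + 17 - 13
= 40

|A ∪ B| = 40


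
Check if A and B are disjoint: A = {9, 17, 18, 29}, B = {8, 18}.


Disjoint means A ∩ B = ∅.
A ∩ B = {18}
A ∩ B ≠ ∅, so A and B are NOT disjoint.

No, A and B are not disjoint (A ∩ B = {18})


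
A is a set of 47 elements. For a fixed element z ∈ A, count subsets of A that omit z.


Subsets of A avoiding z are subsets of A \ {z}, which has 46 elements.
Count = 2^(n-1) = 2^46
= 70368744177664

Number of subsets avoiding z = 70368744177664


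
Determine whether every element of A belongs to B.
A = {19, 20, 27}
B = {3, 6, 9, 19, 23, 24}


A ⊆ B means every element of A is in B.
Elements in A not in B: {20, 27}
So A ⊄ B.

No, A ⊄ B


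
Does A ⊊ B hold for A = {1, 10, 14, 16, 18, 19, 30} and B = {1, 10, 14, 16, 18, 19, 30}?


A ⊂ B requires: A ⊆ B AND A ≠ B.
A ⊆ B? Yes
A = B? Yes
A = B, so A is not a PROPER subset.

No, A is not a proper subset of B


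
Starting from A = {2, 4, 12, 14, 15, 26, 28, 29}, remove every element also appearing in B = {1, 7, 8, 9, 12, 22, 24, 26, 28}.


A \ B = elements in A but not in B
A = {2, 4, 12, 14, 15, 26, 28, 29}
B = {1, 7, 8, 9, 12, 22, 24, 26, 28}
Remove from A any elements in B
A \ B = {2, 4, 14, 15, 29}

A \ B = {2, 4, 14, 15, 29}


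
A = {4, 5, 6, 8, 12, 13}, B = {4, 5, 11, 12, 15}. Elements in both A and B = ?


A = {4, 5, 6, 8, 12, 13}
B = {4, 5, 11, 12, 15}
Region: in both A and B
Elements: {4, 5, 12}

Elements in both A and B: {4, 5, 12}


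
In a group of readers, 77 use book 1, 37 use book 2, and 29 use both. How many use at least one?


|A ∪ B| = |A| + |B| - |A ∩ B|
= 77 + 37 - 29
= 85

|A ∪ B| = 85


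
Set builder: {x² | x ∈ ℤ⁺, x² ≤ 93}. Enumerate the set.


Checking each candidate:
Condition: positive perfect squares ≤ 93
Result = {1, 4, 9, 16, 25, 36, 49, 64, 81}

{1, 4, 9, 16, 25, 36, 49, 64, 81}


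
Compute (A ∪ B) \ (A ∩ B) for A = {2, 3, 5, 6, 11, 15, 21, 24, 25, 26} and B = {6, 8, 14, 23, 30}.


A △ B = (A \ B) ∪ (B \ A) = elements in exactly one of A or B
A \ B = {2, 3, 5, 11, 15, 21, 24, 25, 26}
B \ A = {8, 14, 23, 30}
A △ B = {2, 3, 5, 8, 11, 14, 15, 21, 23, 24, 25, 26, 30}

A △ B = {2, 3, 5, 8, 11, 14, 15, 21, 23, 24, 25, 26, 30}


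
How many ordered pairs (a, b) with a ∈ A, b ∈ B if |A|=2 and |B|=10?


|A × B| = |A| × |B|
= 2 × 10
= 20

|A × B| = 20


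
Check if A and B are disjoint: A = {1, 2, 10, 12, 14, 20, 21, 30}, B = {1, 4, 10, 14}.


Disjoint means A ∩ B = ∅.
A ∩ B = {1, 10, 14}
A ∩ B ≠ ∅, so A and B are NOT disjoint.

No, A and B are not disjoint (A ∩ B = {1, 10, 14})


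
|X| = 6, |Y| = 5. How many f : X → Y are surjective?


n = |X| = 6, k = |Y| = 5. Surjections via inclusion-exclusion:
S(n,k) = Σ(-1)^i × C(k,i) × (k-i)^n, i=0 to k
i=0: (-1)^0×C(5,0)×5^6 = 15625
i=1: (-1)^1×C(5,1)×4^6 = -20480
i=2: (-1)^2×C(5,2)×3^6 = 7290
i=3: (-1)^3×C(5,3)×2^6 = -640
i=4: (-1)^4×C(5,4)×1^6 = 5
i=5: (-1)^5×C(5,5)×0^6 = 0
Total = 1800

Number of surjections = 1800


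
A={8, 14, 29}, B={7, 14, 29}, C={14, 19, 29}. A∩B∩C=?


A ∩ B = {14, 29}
(A ∩ B) ∩ C = {14, 29}

A ∩ B ∩ C = {14, 29}


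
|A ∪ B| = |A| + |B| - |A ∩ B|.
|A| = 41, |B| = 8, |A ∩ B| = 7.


|A ∪ B| = |A| + |B| - |A ∩ B|
= 41 + 8 - 7
= 42

|A ∪ B| = 42


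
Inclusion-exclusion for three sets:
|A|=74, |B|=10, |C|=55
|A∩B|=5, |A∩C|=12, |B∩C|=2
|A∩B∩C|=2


|A∪B∪C| = |A|+|B|+|C| - |A∩B|-|A∩C|-|B∩C| + |A∩B∩C|
= 74+10+55 - 5-12-2 + 2
= 139 - 19 + 2
= 122

|A ∪ B ∪ C| = 122


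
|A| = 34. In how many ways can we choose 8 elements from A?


C(n,k) = n! / (k!(n-k)!)
C(34,8) = 34! / (8!26!)
= 18156204

C(34,8) = 18156204


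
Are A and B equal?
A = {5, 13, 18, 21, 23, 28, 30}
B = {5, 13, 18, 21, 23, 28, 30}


Two sets are equal iff they have exactly the same elements.
A = {5, 13, 18, 21, 23, 28, 30}
B = {5, 13, 18, 21, 23, 28, 30}
Same elements → A = B

Yes, A = B


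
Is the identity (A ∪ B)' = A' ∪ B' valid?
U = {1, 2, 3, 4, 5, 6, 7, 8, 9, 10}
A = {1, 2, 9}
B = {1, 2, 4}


LHS: A ∪ B = {1, 2, 4, 9}
(A ∪ B)' = U \ (A ∪ B) = {3, 5, 6, 7, 8, 10}
A' = {3, 4, 5, 6, 7, 8, 10}, B' = {3, 5, 6, 7, 8, 9, 10}
Claimed RHS: A' ∪ B' = {3, 4, 5, 6, 7, 8, 9, 10}
Identity is INVALID: LHS = {3, 5, 6, 7, 8, 10} but the RHS claimed here equals {3, 4, 5, 6, 7, 8, 9, 10}. The correct form is (A ∪ B)' = A' ∩ B'.

Identity is invalid: (A ∪ B)' = {3, 5, 6, 7, 8, 10} but A' ∪ B' = {3, 4, 5, 6, 7, 8, 9, 10}. The correct De Morgan law is (A ∪ B)' = A' ∩ B'.


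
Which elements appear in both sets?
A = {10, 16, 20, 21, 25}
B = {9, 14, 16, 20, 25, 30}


A ∩ B = elements in both A and B
A = {10, 16, 20, 21, 25}
B = {9, 14, 16, 20, 25, 30}
A ∩ B = {16, 20, 25}

A ∩ B = {16, 20, 25}


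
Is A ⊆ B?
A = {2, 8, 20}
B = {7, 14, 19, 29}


A ⊆ B means every element of A is in B.
Elements in A not in B: {2, 8, 20}
So A ⊄ B.

No, A ⊄ B


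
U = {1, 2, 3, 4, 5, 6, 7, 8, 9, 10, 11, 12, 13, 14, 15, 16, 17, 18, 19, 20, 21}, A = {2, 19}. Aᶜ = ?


Aᶜ = U \ A = elements in U but not in A
U = {1, 2, 3, 4, 5, 6, 7, 8, 9, 10, 11, 12, 13, 14, 15, 16, 17, 18, 19, 20, 21}
A = {2, 19}
Aᶜ = {1, 3, 4, 5, 6, 7, 8, 9, 10, 11, 12, 13, 14, 15, 16, 17, 18, 20, 21}

Aᶜ = {1, 3, 4, 5, 6, 7, 8, 9, 10, 11, 12, 13, 14, 15, 16, 17, 18, 20, 21}


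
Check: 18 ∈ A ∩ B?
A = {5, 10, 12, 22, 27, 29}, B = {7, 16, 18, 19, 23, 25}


A = {5, 10, 12, 22, 27, 29}, B = {7, 16, 18, 19, 23, 25}
A ∩ B = elements in both A and B
A ∩ B = ∅
Checking if 18 ∈ A ∩ B
18 is not in A ∩ B → False

18 ∉ A ∩ B


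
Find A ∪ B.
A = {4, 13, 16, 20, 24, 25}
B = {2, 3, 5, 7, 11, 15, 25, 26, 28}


A ∪ B = all elements in A or B (or both)
A = {4, 13, 16, 20, 24, 25}
B = {2, 3, 5, 7, 11, 15, 25, 26, 28}
A ∪ B = {2, 3, 4, 5, 7, 11, 13, 15, 16, 20, 24, 25, 26, 28}

A ∪ B = {2, 3, 4, 5, 7, 11, 13, 15, 16, 20, 24, 25, 26, 28}


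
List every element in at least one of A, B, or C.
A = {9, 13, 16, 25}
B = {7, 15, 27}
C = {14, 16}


A ∪ B = {7, 9, 13, 15, 16, 25, 27}
(A ∪ B) ∪ C = {7, 9, 13, 14, 15, 16, 25, 27}

A ∪ B ∪ C = {7, 9, 13, 14, 15, 16, 25, 27}


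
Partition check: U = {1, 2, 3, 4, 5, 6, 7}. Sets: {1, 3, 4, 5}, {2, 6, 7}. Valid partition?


A partition requires: (1) non-empty parts, (2) pairwise disjoint, (3) union = U
Parts: {1, 3, 4, 5}, {2, 6, 7}
Union of parts: {1, 2, 3, 4, 5, 6, 7}
U = {1, 2, 3, 4, 5, 6, 7}
All non-empty? True
Pairwise disjoint? True
Covers U? True

Yes, valid partition


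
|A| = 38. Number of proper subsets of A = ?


Total subsets = 2^n = 2^38 = 274877906944
Proper subsets exclude the set itself: 2^n - 1
= 274877906944 - 1
= 274877906943

Number of proper subsets = 274877906943


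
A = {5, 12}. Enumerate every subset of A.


|A| = 2, so |P(A)| = 2^2 = 4
Enumerate subsets by cardinality (0 to 2):
∅, {5}, {12}, {5, 12}

P(A) has 4 subsets: ∅, {5}, {12}, {5, 12}


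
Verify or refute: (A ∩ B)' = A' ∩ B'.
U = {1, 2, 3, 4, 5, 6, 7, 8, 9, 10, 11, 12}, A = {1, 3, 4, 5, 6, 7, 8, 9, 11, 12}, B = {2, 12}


LHS: A ∩ B = {12}
(A ∩ B)' = U \ (A ∩ B) = {1, 2, 3, 4, 5, 6, 7, 8, 9, 10, 11}
A' = {2, 10}, B' = {1, 3, 4, 5, 6, 7, 8, 9, 10, 11}
Claimed RHS: A' ∩ B' = {10}
Identity is INVALID: LHS = {1, 2, 3, 4, 5, 6, 7, 8, 9, 10, 11} but the RHS claimed here equals {10}. The correct form is (A ∩ B)' = A' ∪ B'.

Identity is invalid: (A ∩ B)' = {1, 2, 3, 4, 5, 6, 7, 8, 9, 10, 11} but A' ∩ B' = {10}. The correct De Morgan law is (A ∩ B)' = A' ∪ B'.


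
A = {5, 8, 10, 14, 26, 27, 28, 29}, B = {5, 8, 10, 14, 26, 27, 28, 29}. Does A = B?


Two sets are equal iff they have exactly the same elements.
A = {5, 8, 10, 14, 26, 27, 28, 29}
B = {5, 8, 10, 14, 26, 27, 28, 29}
Same elements → A = B

Yes, A = B


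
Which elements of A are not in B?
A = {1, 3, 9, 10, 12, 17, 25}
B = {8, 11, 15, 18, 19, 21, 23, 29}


A \ B = elements in A but not in B
A = {1, 3, 9, 10, 12, 17, 25}
B = {8, 11, 15, 18, 19, 21, 23, 29}
Remove from A any elements in B
A \ B = {1, 3, 9, 10, 12, 17, 25}

A \ B = {1, 3, 9, 10, 12, 17, 25}


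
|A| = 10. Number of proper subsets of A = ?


Total subsets = 2^n = 2^10 = 1024
Proper subsets exclude the set itself: 2^n - 1
= 1024 - 1
= 1023

Number of proper subsets = 1023


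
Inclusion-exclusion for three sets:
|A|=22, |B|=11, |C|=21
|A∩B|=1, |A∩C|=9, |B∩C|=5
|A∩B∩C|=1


|A∪B∪C| = |A|+|B|+|C| - |A∩B|-|A∩C|-|B∩C| + |A∩B∩C|
= 22+11+21 - 1-9-5 + 1
= 54 - 15 + 1
= 40

|A ∪ B ∪ C| = 40


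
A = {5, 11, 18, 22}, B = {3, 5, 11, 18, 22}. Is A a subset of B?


A ⊆ B means every element of A is in B.
All elements of A are in B.
So A ⊆ B.

Yes, A ⊆ B


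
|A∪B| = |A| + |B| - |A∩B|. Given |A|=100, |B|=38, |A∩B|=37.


|A ∪ B| = |A| + |B| - |A ∩ B|
= 100 + 38 - 37
= 101

|A ∪ B| = 101


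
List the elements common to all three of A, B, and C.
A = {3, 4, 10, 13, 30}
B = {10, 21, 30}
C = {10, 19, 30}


A ∩ B = {10, 30}
(A ∩ B) ∩ C = {10, 30}

A ∩ B ∩ C = {10, 30}


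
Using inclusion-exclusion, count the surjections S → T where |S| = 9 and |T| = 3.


n = |S| = 9, k = |T| = 3. Surjections via inclusion-exclusion:
S(n,k) = Σ(-1)^i × C(k,i) × (k-i)^n, i=0 to k
i=0: (-1)^0×C(3,0)×3^9 = 19683
i=1: (-1)^1×C(3,1)×2^9 = -1536
i=2: (-1)^2×C(3,2)×1^9 = 3
i=3: (-1)^3×C(3,3)×0^9 = 0
Total = 18150

Number of surjections = 18150


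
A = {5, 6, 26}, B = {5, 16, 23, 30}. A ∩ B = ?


A ∩ B = elements in both A and B
A = {5, 6, 26}
B = {5, 16, 23, 30}
A ∩ B = {5}

A ∩ B = {5}


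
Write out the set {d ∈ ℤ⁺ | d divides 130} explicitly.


Checking each candidate:
Condition: positive divisors of 130
Result = {1, 2, 5, 10, 13, 26, 65, 130}

{1, 2, 5, 10, 13, 26, 65, 130}


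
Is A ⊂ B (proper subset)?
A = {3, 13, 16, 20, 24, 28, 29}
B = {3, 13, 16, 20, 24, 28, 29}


A ⊂ B requires: A ⊆ B AND A ≠ B.
A ⊆ B? Yes
A = B? Yes
A = B, so A is not a PROPER subset.

No, A is not a proper subset of B


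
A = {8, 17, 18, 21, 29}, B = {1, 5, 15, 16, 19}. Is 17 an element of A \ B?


A = {8, 17, 18, 21, 29}, B = {1, 5, 15, 16, 19}
A \ B = elements in A but not in B
A \ B = {8, 17, 18, 21, 29}
Checking if 17 ∈ A \ B
17 is in A \ B → True

17 ∈ A \ B


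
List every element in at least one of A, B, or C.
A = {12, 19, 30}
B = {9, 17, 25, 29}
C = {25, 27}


A ∪ B = {9, 12, 17, 19, 25, 29, 30}
(A ∪ B) ∪ C = {9, 12, 17, 19, 25, 27, 29, 30}

A ∪ B ∪ C = {9, 12, 17, 19, 25, 27, 29, 30}


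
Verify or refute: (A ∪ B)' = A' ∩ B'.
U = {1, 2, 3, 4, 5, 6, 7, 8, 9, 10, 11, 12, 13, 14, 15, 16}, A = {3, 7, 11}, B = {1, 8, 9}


LHS: A ∪ B = {1, 3, 7, 8, 9, 11}
(A ∪ B)' = U \ (A ∪ B) = {2, 4, 5, 6, 10, 12, 13, 14, 15, 16}
A' = {1, 2, 4, 5, 6, 8, 9, 10, 12, 13, 14, 15, 16}, B' = {2, 3, 4, 5, 6, 7, 10, 11, 12, 13, 14, 15, 16}
Claimed RHS: A' ∩ B' = {2, 4, 5, 6, 10, 12, 13, 14, 15, 16}
Identity is VALID: LHS = RHS = {2, 4, 5, 6, 10, 12, 13, 14, 15, 16} ✓

Identity is valid. (A ∪ B)' = A' ∩ B' = {2, 4, 5, 6, 10, 12, 13, 14, 15, 16}


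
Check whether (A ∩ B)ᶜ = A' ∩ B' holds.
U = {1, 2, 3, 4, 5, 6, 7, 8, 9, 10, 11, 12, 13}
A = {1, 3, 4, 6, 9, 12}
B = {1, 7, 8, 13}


LHS: A ∩ B = {1}
(A ∩ B)' = U \ (A ∩ B) = {2, 3, 4, 5, 6, 7, 8, 9, 10, 11, 12, 13}
A' = {2, 5, 7, 8, 10, 11, 13}, B' = {2, 3, 4, 5, 6, 9, 10, 11, 12}
Claimed RHS: A' ∩ B' = {2, 5, 10, 11}
Identity is INVALID: LHS = {2, 3, 4, 5, 6, 7, 8, 9, 10, 11, 12, 13} but the RHS claimed here equals {2, 5, 10, 11}. The correct form is (A ∩ B)' = A' ∪ B'.

Identity is invalid: (A ∩ B)' = {2, 3, 4, 5, 6, 7, 8, 9, 10, 11, 12, 13} but A' ∩ B' = {2, 5, 10, 11}. The correct De Morgan law is (A ∩ B)' = A' ∪ B'.


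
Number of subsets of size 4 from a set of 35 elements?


C(n,k) = n! / (k!(n-k)!)
C(35,4) = 35! / (4!31!)
= 52360

C(35,4) = 52360


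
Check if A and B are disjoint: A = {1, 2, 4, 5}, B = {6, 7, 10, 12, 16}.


Disjoint means A ∩ B = ∅.
A ∩ B = ∅
A ∩ B = ∅, so A and B are disjoint.

Yes, A and B are disjoint


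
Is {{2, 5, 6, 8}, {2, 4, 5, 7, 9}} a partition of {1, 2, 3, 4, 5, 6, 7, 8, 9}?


A partition requires: (1) non-empty parts, (2) pairwise disjoint, (3) union = U
Parts: {2, 5, 6, 8}, {2, 4, 5, 7, 9}
Union of parts: {2, 4, 5, 6, 7, 8, 9}
U = {1, 2, 3, 4, 5, 6, 7, 8, 9}
All non-empty? True
Pairwise disjoint? False
Covers U? False

No, not a valid partition


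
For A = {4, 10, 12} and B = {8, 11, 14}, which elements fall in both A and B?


A = {4, 10, 12}
B = {8, 11, 14}
Region: in both A and B
Elements: ∅

Elements in both A and B: ∅


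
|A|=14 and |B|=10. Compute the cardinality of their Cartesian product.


|A × B| = |A| × |B|
= 14 × 10
= 140

|A × B| = 140


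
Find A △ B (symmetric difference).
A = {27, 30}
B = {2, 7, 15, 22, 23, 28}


A △ B = (A \ B) ∪ (B \ A) = elements in exactly one of A or B
A \ B = {27, 30}
B \ A = {2, 7, 15, 22, 23, 28}
A △ B = {2, 7, 15, 22, 23, 27, 28, 30}

A △ B = {2, 7, 15, 22, 23, 27, 28, 30}


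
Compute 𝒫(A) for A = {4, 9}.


|A| = 2, so |P(A)| = 2^2 = 4
Enumerate subsets by cardinality (0 to 2):
∅, {4}, {9}, {4, 9}

P(A) has 4 subsets: ∅, {4}, {9}, {4, 9}


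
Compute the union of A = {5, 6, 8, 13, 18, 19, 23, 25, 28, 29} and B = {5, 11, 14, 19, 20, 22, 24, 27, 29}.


A ∪ B = all elements in A or B (or both)
A = {5, 6, 8, 13, 18, 19, 23, 25, 28, 29}
B = {5, 11, 14, 19, 20, 22, 24, 27, 29}
A ∪ B = {5, 6, 8, 11, 13, 14, 18, 19, 20, 22, 23, 24, 25, 27, 28, 29}

A ∪ B = {5, 6, 8, 11, 13, 14, 18, 19, 20, 22, 23, 24, 25, 27, 28, 29}


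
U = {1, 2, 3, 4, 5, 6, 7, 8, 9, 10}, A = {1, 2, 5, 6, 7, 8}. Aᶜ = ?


Aᶜ = U \ A = elements in U but not in A
U = {1, 2, 3, 4, 5, 6, 7, 8, 9, 10}
A = {1, 2, 5, 6, 7, 8}
Aᶜ = {3, 4, 9, 10}

Aᶜ = {3, 4, 9, 10}


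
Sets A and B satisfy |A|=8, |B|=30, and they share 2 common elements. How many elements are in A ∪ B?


|A ∪ B| = |A| + |B| - |A ∩ B|
= 8 + 30 - 2
= 36

|A ∪ B| = 36


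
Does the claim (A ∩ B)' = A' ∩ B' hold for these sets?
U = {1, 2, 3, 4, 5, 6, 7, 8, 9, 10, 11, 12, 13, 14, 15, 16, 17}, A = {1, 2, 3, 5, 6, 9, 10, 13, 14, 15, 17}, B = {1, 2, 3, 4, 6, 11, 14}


LHS: A ∩ B = {1, 2, 3, 6, 14}
(A ∩ B)' = U \ (A ∩ B) = {4, 5, 7, 8, 9, 10, 11, 12, 13, 15, 16, 17}
A' = {4, 7, 8, 11, 12, 16}, B' = {5, 7, 8, 9, 10, 12, 13, 15, 16, 17}
Claimed RHS: A' ∩ B' = {7, 8, 12, 16}
Identity is INVALID: LHS = {4, 5, 7, 8, 9, 10, 11, 12, 13, 15, 16, 17} but the RHS claimed here equals {7, 8, 12, 16}. The correct form is (A ∩ B)' = A' ∪ B'.

Identity is invalid: (A ∩ B)' = {4, 5, 7, 8, 9, 10, 11, 12, 13, 15, 16, 17} but A' ∩ B' = {7, 8, 12, 16}. The correct De Morgan law is (A ∩ B)' = A' ∪ B'.


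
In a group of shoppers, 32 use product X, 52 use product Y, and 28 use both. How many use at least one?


|A ∪ B| = |A| + |B| - |A ∩ B|
= 32 + 52 - 28
= 56

|A ∪ B| = 56


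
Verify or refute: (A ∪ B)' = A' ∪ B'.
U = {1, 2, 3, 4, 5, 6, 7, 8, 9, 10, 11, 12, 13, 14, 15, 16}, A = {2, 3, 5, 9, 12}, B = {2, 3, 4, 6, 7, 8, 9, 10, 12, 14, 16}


LHS: A ∪ B = {2, 3, 4, 5, 6, 7, 8, 9, 10, 12, 14, 16}
(A ∪ B)' = U \ (A ∪ B) = {1, 11, 13, 15}
A' = {1, 4, 6, 7, 8, 10, 11, 13, 14, 15, 16}, B' = {1, 5, 11, 13, 15}
Claimed RHS: A' ∪ B' = {1, 4, 5, 6, 7, 8, 10, 11, 13, 14, 15, 16}
Identity is INVALID: LHS = {1, 11, 13, 15} but the RHS claimed here equals {1, 4, 5, 6, 7, 8, 10, 11, 13, 14, 15, 16}. The correct form is (A ∪ B)' = A' ∩ B'.

Identity is invalid: (A ∪ B)' = {1, 11, 13, 15} but A' ∪ B' = {1, 4, 5, 6, 7, 8, 10, 11, 13, 14, 15, 16}. The correct De Morgan law is (A ∪ B)' = A' ∩ B'.


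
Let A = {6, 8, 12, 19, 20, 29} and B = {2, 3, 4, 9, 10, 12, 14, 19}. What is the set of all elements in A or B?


A ∪ B = all elements in A or B (or both)
A = {6, 8, 12, 19, 20, 29}
B = {2, 3, 4, 9, 10, 12, 14, 19}
A ∪ B = {2, 3, 4, 6, 8, 9, 10, 12, 14, 19, 20, 29}

A ∪ B = {2, 3, 4, 6, 8, 9, 10, 12, 14, 19, 20, 29}


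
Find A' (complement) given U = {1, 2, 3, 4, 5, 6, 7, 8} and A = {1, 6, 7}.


Aᶜ = U \ A = elements in U but not in A
U = {1, 2, 3, 4, 5, 6, 7, 8}
A = {1, 6, 7}
Aᶜ = {2, 3, 4, 5, 8}

Aᶜ = {2, 3, 4, 5, 8}


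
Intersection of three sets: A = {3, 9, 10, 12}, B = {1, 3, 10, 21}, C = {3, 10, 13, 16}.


A ∩ B = {3, 10}
(A ∩ B) ∩ C = {3, 10}

A ∩ B ∩ C = {3, 10}


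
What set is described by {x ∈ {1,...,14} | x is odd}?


Checking each candidate:
Condition: odd numbers in {1,...,14}
Result = {1, 3, 5, 7, 9, 11, 13}

{1, 3, 5, 7, 9, 11, 13}


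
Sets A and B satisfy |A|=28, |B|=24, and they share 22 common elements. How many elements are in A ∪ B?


|A ∪ B| = |A| + |B| - |A ∩ B|
= 28 + 24 - 22
= 30

|A ∪ B| = 30


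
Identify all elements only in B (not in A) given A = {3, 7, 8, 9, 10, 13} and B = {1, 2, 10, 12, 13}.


A = {3, 7, 8, 9, 10, 13}
B = {1, 2, 10, 12, 13}
Region: only in B (not in A)
Elements: {1, 2, 12}

Elements only in B (not in A): {1, 2, 12}


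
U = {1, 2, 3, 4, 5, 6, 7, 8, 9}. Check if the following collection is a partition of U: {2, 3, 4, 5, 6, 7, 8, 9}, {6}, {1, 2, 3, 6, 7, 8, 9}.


A partition requires: (1) non-empty parts, (2) pairwise disjoint, (3) union = U
Parts: {2, 3, 4, 5, 6, 7, 8, 9}, {6}, {1, 2, 3, 6, 7, 8, 9}
Union of parts: {1, 2, 3, 4, 5, 6, 7, 8, 9}
U = {1, 2, 3, 4, 5, 6, 7, 8, 9}
All non-empty? True
Pairwise disjoint? False
Covers U? True

No, not a valid partition


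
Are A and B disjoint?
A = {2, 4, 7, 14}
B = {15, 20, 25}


Disjoint means A ∩ B = ∅.
A ∩ B = ∅
A ∩ B = ∅, so A and B are disjoint.

Yes, A and B are disjoint


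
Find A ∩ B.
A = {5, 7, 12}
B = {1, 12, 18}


A ∩ B = elements in both A and B
A = {5, 7, 12}
B = {1, 12, 18}
A ∩ B = {12}

A ∩ B = {12}


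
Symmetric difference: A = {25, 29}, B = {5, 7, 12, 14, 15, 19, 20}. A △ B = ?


A △ B = (A \ B) ∪ (B \ A) = elements in exactly one of A or B
A \ B = {25, 29}
B \ A = {5, 7, 12, 14, 15, 19, 20}
A △ B = {5, 7, 12, 14, 15, 19, 20, 25, 29}

A △ B = {5, 7, 12, 14, 15, 19, 20, 25, 29}


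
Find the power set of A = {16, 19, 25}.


|A| = 3, so |P(A)| = 2^3 = 8
Enumerate subsets by cardinality (0 to 3):
∅, {16}, {19}, {25}, {16, 19}, {16, 25}, {19, 25}, {16, 19, 25}

P(A) has 8 subsets: ∅, {16}, {19}, {25}, {16, 19}, {16, 25}, {19, 25}, {16, 19, 25}


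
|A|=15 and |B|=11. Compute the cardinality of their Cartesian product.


|A × B| = |A| × |B|
= 15 × 11
= 165

|A × B| = 165


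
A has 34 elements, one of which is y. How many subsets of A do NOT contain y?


Subsets of A avoiding y are subsets of A \ {y}, which has 33 elements.
Count = 2^(n-1) = 2^33
= 8589934592

Number of subsets avoiding y = 8589934592


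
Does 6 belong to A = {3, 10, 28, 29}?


A = {3, 10, 28, 29}
Checking if 6 is in A
6 is not in A → False

6 ∉ A


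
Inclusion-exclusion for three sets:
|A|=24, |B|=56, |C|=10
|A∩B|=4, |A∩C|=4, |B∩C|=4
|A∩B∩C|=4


|A∪B∪C| = |A|+|B|+|C| - |A∩B|-|A∩C|-|B∩C| + |A∩B∩C|
= 24+56+10 - 4-4-4 + 4
= 90 - 12 + 4
= 82

|A ∪ B ∪ C| = 82


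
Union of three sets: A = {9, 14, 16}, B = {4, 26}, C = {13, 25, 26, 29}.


A ∪ B = {4, 9, 14, 16, 26}
(A ∪ B) ∪ C = {4, 9, 13, 14, 16, 25, 26, 29}

A ∪ B ∪ C = {4, 9, 13, 14, 16, 25, 26, 29}


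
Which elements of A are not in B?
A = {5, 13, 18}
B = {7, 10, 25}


A \ B = elements in A but not in B
A = {5, 13, 18}
B = {7, 10, 25}
Remove from A any elements in B
A \ B = {5, 13, 18}

A \ B = {5, 13, 18}


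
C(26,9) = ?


C(n,k) = n! / (k!(n-k)!)
C(26,9) = 26! / (9!17!)
= 3124550

C(26,9) = 3124550


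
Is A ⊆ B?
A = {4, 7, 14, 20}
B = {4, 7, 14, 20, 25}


A ⊆ B means every element of A is in B.
All elements of A are in B.
So A ⊆ B.

Yes, A ⊆ B


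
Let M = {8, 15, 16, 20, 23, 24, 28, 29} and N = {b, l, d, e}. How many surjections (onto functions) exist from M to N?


n = |M| = 8, k = |N| = 4. Surjections via inclusion-exclusion:
S(n,k) = Σ(-1)^i × C(k,i) × (k-i)^n, i=0 to k
i=0: (-1)^0×C(4,0)×4^8 = 65536
i=1: (-1)^1×C(4,1)×3^8 = -26244
i=2: (-1)^2×C(4,2)×2^8 = 1536
i=3: (-1)^3×C(4,3)×1^8 = -4
i=4: (-1)^4×C(4,4)×0^8 = 0
Total = 40824

Number of surjections = 40824


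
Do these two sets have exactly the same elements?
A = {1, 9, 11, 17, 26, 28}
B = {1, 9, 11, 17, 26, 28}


Two sets are equal iff they have exactly the same elements.
A = {1, 9, 11, 17, 26, 28}
B = {1, 9, 11, 17, 26, 28}
Same elements → A = B

Yes, A = B


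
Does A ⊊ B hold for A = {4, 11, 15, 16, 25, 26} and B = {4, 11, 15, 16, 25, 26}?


A ⊂ B requires: A ⊆ B AND A ≠ B.
A ⊆ B? Yes
A = B? Yes
A = B, so A is not a PROPER subset.

No, A is not a proper subset of B


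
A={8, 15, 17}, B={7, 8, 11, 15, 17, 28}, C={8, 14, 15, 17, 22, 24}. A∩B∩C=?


A ∩ B = {8, 15, 17}
(A ∩ B) ∩ C = {8, 15, 17}

A ∩ B ∩ C = {8, 15, 17}


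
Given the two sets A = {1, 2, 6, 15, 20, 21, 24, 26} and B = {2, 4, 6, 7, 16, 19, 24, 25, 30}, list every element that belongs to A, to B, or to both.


A ∪ B = all elements in A or B (or both)
A = {1, 2, 6, 15, 20, 21, 24, 26}
B = {2, 4, 6, 7, 16, 19, 24, 25, 30}
A ∪ B = {1, 2, 4, 6, 7, 15, 16, 19, 20, 21, 24, 25, 26, 30}

A ∪ B = {1, 2, 4, 6, 7, 15, 16, 19, 20, 21, 24, 25, 26, 30}


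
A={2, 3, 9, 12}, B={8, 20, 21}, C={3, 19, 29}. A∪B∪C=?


A ∪ B = {2, 3, 8, 9, 12, 20, 21}
(A ∪ B) ∪ C = {2, 3, 8, 9, 12, 19, 20, 21, 29}

A ∪ B ∪ C = {2, 3, 8, 9, 12, 19, 20, 21, 29}


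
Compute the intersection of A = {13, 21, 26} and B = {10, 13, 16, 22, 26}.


A ∩ B = elements in both A and B
A = {13, 21, 26}
B = {10, 13, 16, 22, 26}
A ∩ B = {13, 26}

A ∩ B = {13, 26}


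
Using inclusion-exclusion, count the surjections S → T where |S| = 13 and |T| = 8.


n = |S| = 13, k = |T| = 8. Surjections via inclusion-exclusion:
S(n,k) = Σ(-1)^i × C(k,i) × (k-i)^n, i=0 to k
i=0: (-1)^0×C(8,0)×8^13 = 549755813888
i=1: (-1)^1×C(8,1)×7^13 = -775112083256
i=2: (-1)^2×C(8,2)×6^13 = 365699432448
i=3: (-1)^3×C(8,3)×5^13 = -68359375000
i=4: (-1)^4×C(8,4)×4^13 = 4697620480
i=5: (-1)^5×C(8,5)×3^13 = -89282088
i=6: (-1)^6×C(8,6)×2^13 = 229376
i=7: (-1)^7×C(8,7)×1^13 = -8
i=8: (-1)^8×C(8,8)×0^13 = 0
Total = 76592355840

Number of surjections = 76592355840


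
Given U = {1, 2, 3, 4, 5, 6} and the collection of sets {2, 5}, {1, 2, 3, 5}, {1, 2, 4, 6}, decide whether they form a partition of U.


A partition requires: (1) non-empty parts, (2) pairwise disjoint, (3) union = U
Parts: {2, 5}, {1, 2, 3, 5}, {1, 2, 4, 6}
Union of parts: {1, 2, 3, 4, 5, 6}
U = {1, 2, 3, 4, 5, 6}
All non-empty? True
Pairwise disjoint? False
Covers U? True

No, not a valid partition


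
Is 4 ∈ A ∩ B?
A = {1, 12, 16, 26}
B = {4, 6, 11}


A = {1, 12, 16, 26}, B = {4, 6, 11}
A ∩ B = elements in both A and B
A ∩ B = ∅
Checking if 4 ∈ A ∩ B
4 is not in A ∩ B → False

4 ∉ A ∩ B


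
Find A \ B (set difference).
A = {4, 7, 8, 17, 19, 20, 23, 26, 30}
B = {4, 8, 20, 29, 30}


A \ B = elements in A but not in B
A = {4, 7, 8, 17, 19, 20, 23, 26, 30}
B = {4, 8, 20, 29, 30}
Remove from A any elements in B
A \ B = {7, 17, 19, 23, 26}

A \ B = {7, 17, 19, 23, 26}


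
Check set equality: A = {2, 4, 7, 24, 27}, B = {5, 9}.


Two sets are equal iff they have exactly the same elements.
A = {2, 4, 7, 24, 27}
B = {5, 9}
Differences: {2, 4, 5, 7, 9, 24, 27}
A ≠ B

No, A ≠ B


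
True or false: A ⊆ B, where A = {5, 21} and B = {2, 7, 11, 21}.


A ⊆ B means every element of A is in B.
Elements in A not in B: {5}
So A ⊄ B.

No, A ⊄ B


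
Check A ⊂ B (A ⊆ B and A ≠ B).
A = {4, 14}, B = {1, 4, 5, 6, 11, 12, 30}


A ⊂ B requires: A ⊆ B AND A ≠ B.
A ⊆ B? No
A ⊄ B, so A is not a proper subset.

No, A is not a proper subset of B


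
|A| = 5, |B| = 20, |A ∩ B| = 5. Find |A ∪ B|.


|A ∪ B| = |A| + |B| - |A ∩ B|
= 5 + 20 - 5
= 20

|A ∪ B| = 20


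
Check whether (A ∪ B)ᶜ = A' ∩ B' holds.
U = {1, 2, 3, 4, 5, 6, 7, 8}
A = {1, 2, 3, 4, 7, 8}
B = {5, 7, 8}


LHS: A ∪ B = {1, 2, 3, 4, 5, 7, 8}
(A ∪ B)' = U \ (A ∪ B) = {6}
A' = {5, 6}, B' = {1, 2, 3, 4, 6}
Claimed RHS: A' ∩ B' = {6}
Identity is VALID: LHS = RHS = {6} ✓

Identity is valid. (A ∪ B)' = A' ∩ B' = {6}


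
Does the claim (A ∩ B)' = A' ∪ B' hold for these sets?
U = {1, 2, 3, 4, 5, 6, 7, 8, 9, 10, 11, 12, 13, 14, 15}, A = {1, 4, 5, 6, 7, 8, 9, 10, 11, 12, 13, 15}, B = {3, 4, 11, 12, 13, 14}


LHS: A ∩ B = {4, 11, 12, 13}
(A ∩ B)' = U \ (A ∩ B) = {1, 2, 3, 5, 6, 7, 8, 9, 10, 14, 15}
A' = {2, 3, 14}, B' = {1, 2, 5, 6, 7, 8, 9, 10, 15}
Claimed RHS: A' ∪ B' = {1, 2, 3, 5, 6, 7, 8, 9, 10, 14, 15}
Identity is VALID: LHS = RHS = {1, 2, 3, 5, 6, 7, 8, 9, 10, 14, 15} ✓

Identity is valid. (A ∩ B)' = A' ∪ B' = {1, 2, 3, 5, 6, 7, 8, 9, 10, 14, 15}


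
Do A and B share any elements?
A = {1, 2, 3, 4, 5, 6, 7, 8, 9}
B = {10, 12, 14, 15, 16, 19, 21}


Disjoint means A ∩ B = ∅.
A ∩ B = ∅
A ∩ B = ∅, so A and B are disjoint.

No — A and B share no elements (A ∩ B = ∅), so they are disjoint


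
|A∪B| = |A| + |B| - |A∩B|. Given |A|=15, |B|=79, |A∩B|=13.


|A ∪ B| = |A| + |B| - |A ∩ B|
= 15 + 79 - 13
= 81

|A ∪ B| = 81


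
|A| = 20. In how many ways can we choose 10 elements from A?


C(n,k) = n! / (k!(n-k)!)
C(20,10) = 20! / (10!10!)
= 184756

C(20,10) = 184756


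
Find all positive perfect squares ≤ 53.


Checking each candidate:
Condition: positive perfect squares ≤ 53
Result = {1, 4, 9, 16, 25, 36, 49}

{1, 4, 9, 16, 25, 36, 49}
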